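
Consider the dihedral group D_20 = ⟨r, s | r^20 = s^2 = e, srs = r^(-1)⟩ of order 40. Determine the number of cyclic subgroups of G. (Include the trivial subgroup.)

26

Each element a generates a cyclic subgroup ⟨a⟩; distinct elements may generate the same one (a cyclic group of order d has φ(d) generators).
Cyclic subgroups by order — order 1: 1; order 2: 21; order 4: 1; order 5: 1; order 10: 1; order 20: 1.
Total: 26.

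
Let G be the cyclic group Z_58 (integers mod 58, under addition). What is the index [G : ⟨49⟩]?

|⟨49⟩| = 58 and |G| = 58.
By Lagrange, [G : H] = |G|/|H| = 58/58 = 1.

1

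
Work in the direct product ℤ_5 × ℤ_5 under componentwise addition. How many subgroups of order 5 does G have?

6

|G| = 25 and 5 | 25, so subgroups of order 5 are possible by Lagrange.
The subgroups of order 5 are: {(0,0), (0,1), (0,2), (0,3), (0,4)}; {(0,0), (1,0), (2,0), (3,0), (4,0)}; {(0,0), (1,1), (2,2), (3,3), (4,4)}; {(0,0), (1,2), (2,4), (3,1), (4,3)}; … (6 in all).
So G has 6 subgroups of order 5.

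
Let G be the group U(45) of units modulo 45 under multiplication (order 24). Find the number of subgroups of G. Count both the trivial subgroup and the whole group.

16

|G| = 24, so by Lagrange every subgroup order divides 24. Divisors: 1, 2, 3, 4, 6, 8, 12, 24.
Subgroups by order — order 1: 1; order 2: 3; order 3: 1; order 4: 3; order 6: 3; order 8: 1; order 12: 3; order 24: 1.
Total: 1 + 3 + 1 + 3 + 3 + 1 + 3 + 1 = 16.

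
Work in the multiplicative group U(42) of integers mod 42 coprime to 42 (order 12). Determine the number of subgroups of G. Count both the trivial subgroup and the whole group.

10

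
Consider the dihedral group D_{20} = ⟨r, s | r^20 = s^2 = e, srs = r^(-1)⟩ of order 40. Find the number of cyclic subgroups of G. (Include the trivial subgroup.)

Group the elements of G by the cyclic subgroup they generate; each cyclic subgroup of order d accounts for φ(d) elements.
Cyclic subgroups by order — order 1: 1; order 2: 21; order 4: 1; order 5: 1; order 10: 1; order 20: 1.
Total: 26.

26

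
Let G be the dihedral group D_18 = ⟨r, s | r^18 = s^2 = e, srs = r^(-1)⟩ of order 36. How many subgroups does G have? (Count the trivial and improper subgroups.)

45

|G| = 36, so by Lagrange every subgroup order divides 36. Divisors: 1, 2, 3, 4, 6, 9, 12, 18, 36.
Subgroups by order — order 1: 1; order 2: 19; order 3: 1; order 4: 9; order 6: 7; order 9: 1; order 12: 3; order 18: 3; order 36: 1.
Total: 1 + 19 + 1 + 9 + 7 + 1 + 3 + 3 + 1 = 45.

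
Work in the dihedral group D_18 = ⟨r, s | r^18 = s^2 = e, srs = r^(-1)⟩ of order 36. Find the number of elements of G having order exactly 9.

6

The elements of order 9 are: r^2, r^4, r^8, r^10, r^14, r^16.
That's 6.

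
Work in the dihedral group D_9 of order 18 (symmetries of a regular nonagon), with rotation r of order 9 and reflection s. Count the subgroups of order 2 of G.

9

|G| = 18 and 2 | 18, so subgroups of order 2 are possible by Lagrange.
The subgroups of order 2 are: {e, r^2s}; {e, r^3s}; {e, r^4s}; {e, r^5s}; … (9 in all).
So G has 9 subgroups of order 2.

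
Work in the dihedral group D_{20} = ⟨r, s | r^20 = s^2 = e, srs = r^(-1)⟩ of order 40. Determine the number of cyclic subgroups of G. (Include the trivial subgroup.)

26

A cyclic subgroup of order d is generated by each of its φ(d) elements of order d, so the cyclic subgroups of order d number (#elements of order d)/φ(d).
Cyclic subgroups by order — order 1: 1; order 2: 21; order 4: 1; order 5: 1; order 10: 1; order 20: 1.
Total: 26.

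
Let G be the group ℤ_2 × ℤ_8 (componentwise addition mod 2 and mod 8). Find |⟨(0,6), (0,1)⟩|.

8

|⟨(0,6)⟩| = 4 and |⟨(0,1)⟩| = 8, so |H| is a multiple of lcm(4, 8) = 8 and divides |G| = 16.
Closing under the operation: H = {(0,0), (0,1), (0,2), (0,3), (0,4), (0,5), (0,6), (0,7)}, so |H| = 8.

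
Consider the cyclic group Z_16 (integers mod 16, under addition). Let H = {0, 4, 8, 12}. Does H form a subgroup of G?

Yes

|H| = 4 divides |G| = 16, consistent with Lagrange.
H contains the identity, every element's inverse is in H, and H is closed under +: it is a subgroup.
In fact H = ⟨4⟩.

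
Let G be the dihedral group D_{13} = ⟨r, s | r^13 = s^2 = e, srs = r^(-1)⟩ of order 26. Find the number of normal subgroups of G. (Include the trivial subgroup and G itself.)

3

G has 16 subgroups. Checking conjugation-invariance by order — order 1: 1/1 normal; order 2: 0/13 normal; order 13: 1/1 normal; order 26: 1/1 normal.
Total normal subgroups: 3.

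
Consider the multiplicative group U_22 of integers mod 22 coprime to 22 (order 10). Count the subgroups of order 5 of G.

|G| = 10 and 5 | 10, so subgroups of order 5 are possible by Lagrange.
The subgroups of order 5 are: {1, 3, 5, 9, 15}.
So G has 1 subgroup of order 5.

1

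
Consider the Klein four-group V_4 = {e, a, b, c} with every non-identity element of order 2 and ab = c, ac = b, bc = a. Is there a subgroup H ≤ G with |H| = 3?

3 does not divide |G| = 4, so by Lagrange no subgroup of order 3 exists.

No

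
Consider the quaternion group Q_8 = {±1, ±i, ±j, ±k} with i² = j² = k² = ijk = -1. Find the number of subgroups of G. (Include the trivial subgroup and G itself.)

6

|G| = 8, so by Lagrange every subgroup order divides 8. Divisors: 1, 2, 4, 8.
Subgroups by order — order 1: 1; order 2: 1; order 4: 3; order 8: 1.
Total: 1 + 1 + 3 + 1 = 6.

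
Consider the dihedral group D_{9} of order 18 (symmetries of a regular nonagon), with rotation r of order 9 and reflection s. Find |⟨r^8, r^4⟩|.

9

|⟨r^8⟩| = 9 and |⟨r^4⟩| = 9, so |H| is a multiple of lcm(9, 9) = 9 and divides |G| = 18.
Closing under the operation: H = {e, r, r^2, r^3, r^4, r^5, r^6, r^7, r^8}, so |H| = 9.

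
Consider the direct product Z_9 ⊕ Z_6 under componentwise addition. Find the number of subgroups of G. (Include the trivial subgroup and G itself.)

|G| = 54, so by Lagrange every subgroup order divides 54. Divisors: 1, 2, 3, 6, 9, 18, 27, 54.
Subgroups by order — order 1: 1; order 2: 1; order 3: 4; order 6: 4; order 9: 4; order 18: 4; order 27: 1; order 54: 1.
Total: 1 + 1 + 4 + 4 + 4 + 4 + 1 + 1 = 20.

20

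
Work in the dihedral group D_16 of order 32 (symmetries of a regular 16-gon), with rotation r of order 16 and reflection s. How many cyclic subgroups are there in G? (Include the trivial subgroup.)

21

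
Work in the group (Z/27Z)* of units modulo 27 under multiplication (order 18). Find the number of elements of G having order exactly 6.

2

The elements of order 6 are: 8, 17.
That's 2.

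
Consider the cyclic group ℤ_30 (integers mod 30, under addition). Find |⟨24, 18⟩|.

5

|⟨24⟩| = 5 and |⟨18⟩| = 5, so |H| is a multiple of lcm(5, 5) = 5 and divides |G| = 30.
Closing under the operation: H = {0, 6, 12, 18, 24}, so |H| = 5.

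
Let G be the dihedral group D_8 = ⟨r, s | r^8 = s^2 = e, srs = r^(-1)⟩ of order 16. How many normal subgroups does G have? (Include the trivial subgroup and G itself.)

G has 19 subgroups. Checking conjugation-invariance by order — order 1: 1/1 normal; order 2: 1/9 normal; order 4: 1/5 normal; order 8: 3/3 normal; order 16: 1/1 normal.
Total normal subgroups: 7.

7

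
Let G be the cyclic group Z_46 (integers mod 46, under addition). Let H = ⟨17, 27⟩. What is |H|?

|⟨17⟩| = 46 and |⟨27⟩| = 46, so |H| is a multiple of lcm(46, 46) = 46 and divides |G| = 46.
Closing {17, 27} under the group operation gives all of G, so |H| = 46.

46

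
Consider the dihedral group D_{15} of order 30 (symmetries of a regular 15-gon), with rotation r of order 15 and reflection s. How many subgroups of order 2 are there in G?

15

|G| = 30 and 2 | 30, so subgroups of order 2 are possible by Lagrange.
The subgroups of order 2 are: {e, r^10s}; {e, r^11s}; {e, r^12s}; {e, r^13s}; … (15 in all).
So G has 15 subgroups of order 2.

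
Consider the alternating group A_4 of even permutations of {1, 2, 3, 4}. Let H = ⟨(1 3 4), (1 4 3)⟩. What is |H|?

3

|⟨(1 3 4)⟩| = 3 and |⟨(1 4 3)⟩| = 3, so |H| is a multiple of lcm(3, 3) = 3 and divides |G| = 12.
Closing under the operation: H = {e, (1 3 4), (1 4 3)}, so |H| = 3.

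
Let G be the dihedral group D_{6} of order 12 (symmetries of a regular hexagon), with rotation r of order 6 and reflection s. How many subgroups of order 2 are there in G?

7

|G| = 12 and 2 | 12, so subgroups of order 2 are possible by Lagrange.
The subgroups of order 2 are: {e, r^2s}; {e, r^3}; {e, r^3s}; {e, r^4s}; … (7 in all).
So G has 7 subgroups of order 2.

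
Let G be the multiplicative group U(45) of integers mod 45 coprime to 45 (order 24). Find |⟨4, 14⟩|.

|⟨4⟩| = 6 and |⟨14⟩| = 6, so |H| is a multiple of lcm(6, 6) = 6 and divides |G| = 24.
Closing under the operation: H = {1, 4, 11, 14, 16, 19, 26, 29, 31, 34, 41, 44}, so |H| = 12.

12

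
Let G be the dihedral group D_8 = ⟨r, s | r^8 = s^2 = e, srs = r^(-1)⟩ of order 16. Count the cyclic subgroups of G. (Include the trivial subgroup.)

Group the elements of G by the cyclic subgroup they generate; each cyclic subgroup of order d accounts for φ(d) elements.
Cyclic subgroups by order — order 1: 1; order 2: 9; order 4: 1; order 8: 1.
Total: 12.

12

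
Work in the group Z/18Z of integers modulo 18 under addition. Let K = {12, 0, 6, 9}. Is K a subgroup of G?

No

|K| = 4 does not divide |G| = 18, so by Lagrange K is not a subgroup.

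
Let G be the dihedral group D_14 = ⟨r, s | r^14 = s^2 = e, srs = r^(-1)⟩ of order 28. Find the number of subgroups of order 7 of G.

|G| = 28 and 7 | 28, so subgroups of order 7 are possible by Lagrange.
The subgroups of order 7 are: {e, r^2, r^4, r^6, r^8, r^10, r^12}.
So G has 1 subgroup of order 7.

1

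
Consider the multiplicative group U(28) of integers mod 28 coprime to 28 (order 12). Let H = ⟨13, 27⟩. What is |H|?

4

|⟨13⟩| = 2 and |⟨27⟩| = 2, so |H| is a multiple of lcm(2, 2) = 2 and divides |G| = 12.
Closing under the operation: H = {1, 13, 15, 27}, so |H| = 4.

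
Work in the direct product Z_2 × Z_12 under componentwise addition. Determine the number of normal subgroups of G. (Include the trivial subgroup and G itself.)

16

G is abelian, so every subgroup is normal.
G has 16 subgroups in total, hence 16 normal subgroups.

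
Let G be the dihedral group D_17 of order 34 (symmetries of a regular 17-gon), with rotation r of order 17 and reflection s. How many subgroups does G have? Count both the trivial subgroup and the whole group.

|G| = 34, so by Lagrange every subgroup order divides 34. Divisors: 1, 2, 17, 34.
Subgroups by order — order 1: 1; order 2: 17; order 17: 1; order 34: 1.
Total: 1 + 17 + 1 + 1 = 20.

20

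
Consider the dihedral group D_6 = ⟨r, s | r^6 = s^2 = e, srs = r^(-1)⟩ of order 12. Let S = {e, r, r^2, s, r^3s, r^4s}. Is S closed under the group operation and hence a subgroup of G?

r ∈ S but its inverse r^5 ∉ S, so S is not a subgroup.

No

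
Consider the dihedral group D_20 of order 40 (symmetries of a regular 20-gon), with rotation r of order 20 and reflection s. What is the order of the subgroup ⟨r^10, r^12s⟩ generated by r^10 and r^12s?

4

|⟨r^10⟩| = 2 and |⟨r^12s⟩| = 2, so |H| is a multiple of lcm(2, 2) = 2 and divides |G| = 40.
Closing under the operation: H = {e, r^10, r^2s, r^12s}, so |H| = 4.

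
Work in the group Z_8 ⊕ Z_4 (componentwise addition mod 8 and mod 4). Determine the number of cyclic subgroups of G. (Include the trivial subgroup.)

14

Each element a generates a cyclic subgroup ⟨a⟩; distinct elements may generate the same one (a cyclic group of order d has φ(d) generators).
Cyclic subgroups by order — order 1: 1; order 2: 3; order 4: 6; order 8: 4.
Total: 14.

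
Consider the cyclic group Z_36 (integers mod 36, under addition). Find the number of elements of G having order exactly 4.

In a cyclic group of order 36, the number of elements of order d (for d | 36) is φ(d).
φ(4) = 2.

2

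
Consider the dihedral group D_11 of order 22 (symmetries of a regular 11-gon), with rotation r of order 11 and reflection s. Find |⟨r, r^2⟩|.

11

|⟨r⟩| = 11 and |⟨r^2⟩| = 11, so |H| is a multiple of lcm(11, 11) = 11 and divides |G| = 22.
Closing under the operation: H = {e, r, r^2, r^3, r^4, r^5, r^6, r^7, r^8, r^9, r^10}, so |H| = 11.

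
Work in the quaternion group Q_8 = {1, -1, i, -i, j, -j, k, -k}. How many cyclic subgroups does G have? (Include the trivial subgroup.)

5

Group the elements of G by the cyclic subgroup they generate; each cyclic subgroup of order d accounts for φ(d) elements.
Cyclic subgroups by order — order 1: 1; order 2: 1; order 4: 3.
Total: 5.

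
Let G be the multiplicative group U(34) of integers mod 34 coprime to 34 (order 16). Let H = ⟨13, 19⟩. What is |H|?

8

|⟨13⟩| = 4 and |⟨19⟩| = 8, so |H| is a multiple of lcm(4, 8) = 8 and divides |G| = 16.
Closing under the operation: H = {1, 9, 13, 15, 19, 21, 25, 33}, so |H| = 8.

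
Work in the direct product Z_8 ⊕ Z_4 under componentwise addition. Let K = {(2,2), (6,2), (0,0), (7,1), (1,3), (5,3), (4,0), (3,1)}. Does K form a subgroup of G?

Yes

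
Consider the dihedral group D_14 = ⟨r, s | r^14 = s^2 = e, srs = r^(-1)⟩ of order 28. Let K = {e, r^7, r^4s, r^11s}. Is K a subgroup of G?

|K| = 4 divides |G| = 28, consistent with Lagrange.
K contains the identity, every element's inverse is in K, and K is closed under ·: it is a subgroup.

Yes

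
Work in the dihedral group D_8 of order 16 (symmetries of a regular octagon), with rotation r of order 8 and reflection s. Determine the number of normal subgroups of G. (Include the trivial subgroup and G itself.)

G has 19 subgroups. Checking conjugation-invariance by order — order 1: 1/1 normal; order 2: 1/9 normal; order 4: 1/5 normal; order 8: 3/3 normal; order 16: 1/1 normal.
Total normal subgroups: 7.

7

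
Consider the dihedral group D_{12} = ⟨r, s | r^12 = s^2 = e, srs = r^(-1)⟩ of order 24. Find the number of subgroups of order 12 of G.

3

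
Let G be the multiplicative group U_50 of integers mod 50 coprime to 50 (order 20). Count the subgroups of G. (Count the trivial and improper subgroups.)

|G| = 20, so by Lagrange every subgroup order divides 20. Divisors: 1, 2, 4, 5, 10, 20.
Subgroups by order — order 1: 1; order 2: 1; order 4: 1; order 5: 1; order 10: 1; order 20: 1.
Total: 1 + 1 + 1 + 1 + 1 + 1 = 6.

6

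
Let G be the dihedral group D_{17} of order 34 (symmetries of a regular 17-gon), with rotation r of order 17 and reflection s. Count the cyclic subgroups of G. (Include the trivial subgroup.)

Group the elements of G by the cyclic subgroup they generate; each cyclic subgroup of order d accounts for φ(d) elements.
Cyclic subgroups by order — order 1: 1; order 2: 17; order 17: 1.
Total: 19.

19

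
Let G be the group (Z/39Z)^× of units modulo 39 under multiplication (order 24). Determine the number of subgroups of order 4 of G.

3

|G| = 24 and 4 | 24, so subgroups of order 4 are possible by Lagrange.
The subgroups of order 4 are: {1, 14, 25, 38}; {1, 25, 31, 34}; {1, 5, 8, 25}.
So G has 3 subgroups of order 4.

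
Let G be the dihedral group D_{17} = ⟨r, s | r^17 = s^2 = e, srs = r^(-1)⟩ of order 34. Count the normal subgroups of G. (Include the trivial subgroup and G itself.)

G has 20 subgroups. Checking conjugation-invariance by order — order 1: 1/1 normal; order 2: 0/17 normal; order 17: 1/1 normal; order 34: 1/1 normal.
Total normal subgroups: 3.

3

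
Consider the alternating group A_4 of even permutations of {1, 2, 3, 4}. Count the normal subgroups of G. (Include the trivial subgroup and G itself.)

3

G has 10 subgroups. Checking conjugation-invariance by order — order 1: 1/1 normal; order 2: 0/3 normal; order 3: 0/4 normal; order 4: 1/1 normal; order 12: 1/1 normal.
Total normal subgroups: 3.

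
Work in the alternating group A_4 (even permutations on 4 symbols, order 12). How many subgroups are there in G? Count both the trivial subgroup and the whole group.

10

|G| = 12, so by Lagrange every subgroup order divides 12. Divisors: 1, 2, 3, 4, 6, 12.
Subgroups by order — order 1: 1; order 2: 3; order 3: 4; order 4: 1; order 6: 0; order 12: 1.
Total: 1 + 3 + 4 + 1 + 0 + 1 = 10.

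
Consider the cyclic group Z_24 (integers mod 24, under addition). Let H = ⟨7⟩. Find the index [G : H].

1

|⟨7⟩| = 24 and |G| = 24.
By Lagrange, [G : H] = |G|/|H| = 24/24 = 1.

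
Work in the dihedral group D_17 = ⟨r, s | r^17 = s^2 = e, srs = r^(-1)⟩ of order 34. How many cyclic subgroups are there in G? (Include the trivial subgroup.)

19

Group the elements of G by the cyclic subgroup they generate; each cyclic subgroup of order d accounts for φ(d) elements.
Cyclic subgroups by order — order 1: 1; order 2: 17; order 17: 1.
Total: 19.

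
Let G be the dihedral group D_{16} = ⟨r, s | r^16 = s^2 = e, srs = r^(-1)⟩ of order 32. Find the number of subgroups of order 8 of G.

5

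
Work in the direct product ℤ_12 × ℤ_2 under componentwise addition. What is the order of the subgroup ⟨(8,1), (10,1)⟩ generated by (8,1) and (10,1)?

12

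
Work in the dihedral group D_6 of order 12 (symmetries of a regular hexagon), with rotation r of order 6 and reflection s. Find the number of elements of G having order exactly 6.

The elements of order 6 are: r, r^5.
That's 2.

2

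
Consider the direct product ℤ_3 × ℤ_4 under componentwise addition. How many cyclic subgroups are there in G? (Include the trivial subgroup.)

Group the elements of G by the cyclic subgroup they generate; each cyclic subgroup of order d accounts for φ(d) elements.
Cyclic subgroups by order — order 1: 1; order 2: 1; order 3: 1; order 4: 1; order 6: 1; order 12: 1.
Total: 6.

6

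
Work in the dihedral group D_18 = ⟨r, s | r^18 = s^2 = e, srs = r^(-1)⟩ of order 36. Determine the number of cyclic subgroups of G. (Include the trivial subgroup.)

A cyclic subgroup of order d is generated by each of its φ(d) elements of order d, so the cyclic subgroups of order d number (#elements of order d)/φ(d).
Cyclic subgroups by order — order 1: 1; order 2: 19; order 3: 1; order 6: 1; order 9: 1; order 18: 1.
Total: 24.

24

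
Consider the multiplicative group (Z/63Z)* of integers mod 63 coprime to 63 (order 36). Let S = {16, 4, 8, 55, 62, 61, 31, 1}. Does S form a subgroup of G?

|S| = 8 does not divide |G| = 36, so by Lagrange S is not a subgroup.

No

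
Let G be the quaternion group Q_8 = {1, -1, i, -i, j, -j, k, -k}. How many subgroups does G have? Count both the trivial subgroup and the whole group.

6

|G| = 8, so by Lagrange every subgroup order divides 8. Divisors: 1, 2, 4, 8.
Subgroups by order — order 1: 1; order 2: 1; order 4: 3; order 8: 1.
Total: 1 + 1 + 3 + 1 = 6.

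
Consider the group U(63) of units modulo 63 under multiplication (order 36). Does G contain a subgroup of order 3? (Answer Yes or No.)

3 | 36. A subgroup of order 3 is {1, 4, 16}.

Yes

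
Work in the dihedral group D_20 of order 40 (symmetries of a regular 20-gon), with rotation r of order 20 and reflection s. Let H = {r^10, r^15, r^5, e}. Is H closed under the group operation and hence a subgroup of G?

Yes

|H| = 4 divides |G| = 40, consistent with Lagrange.
H contains the identity, every element's inverse is in H, and H is closed under ·: it is a subgroup.
In fact H = ⟨r^15⟩.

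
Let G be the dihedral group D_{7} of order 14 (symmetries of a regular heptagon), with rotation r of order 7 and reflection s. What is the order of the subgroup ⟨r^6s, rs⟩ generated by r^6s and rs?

|⟨r^6s⟩| = 2 and |⟨rs⟩| = 2, so |H| is a multiple of lcm(2, 2) = 2 and divides |G| = 14.
Closing {r^6s, rs} under the group operation gives all of G, so |H| = 14.

14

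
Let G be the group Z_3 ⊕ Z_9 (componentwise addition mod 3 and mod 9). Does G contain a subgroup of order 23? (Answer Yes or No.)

23 does not divide |G| = 27, so by Lagrange no subgroup of order 23 exists.

No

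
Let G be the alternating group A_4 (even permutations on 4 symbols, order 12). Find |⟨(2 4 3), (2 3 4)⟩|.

3

|⟨(2 4 3)⟩| = 3 and |⟨(2 3 4)⟩| = 3, so |H| is a multiple of lcm(3, 3) = 3 and divides |G| = 12.
Closing under the operation: H = {e, (2 3 4), (2 4 3)}, so |H| = 3.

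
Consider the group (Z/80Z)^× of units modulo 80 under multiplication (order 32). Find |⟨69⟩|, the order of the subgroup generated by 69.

4

Compute successive powers of 69 mod 80: 69, 41, 29, 1; 69^4 ≡ 1 (mod 80).
So |⟨69⟩| = 4.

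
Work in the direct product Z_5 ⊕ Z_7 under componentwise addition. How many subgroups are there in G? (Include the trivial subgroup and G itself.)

|G| = 35, so by Lagrange every subgroup order divides 35. Divisors: 1, 5, 7, 35.
Subgroups by order — order 1: 1; order 5: 1; order 7: 1; order 35: 1.
Total: 1 + 1 + 1 + 1 = 4.

4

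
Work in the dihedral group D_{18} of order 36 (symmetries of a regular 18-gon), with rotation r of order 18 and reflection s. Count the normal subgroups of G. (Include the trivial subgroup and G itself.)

9

G has 45 subgroups. Checking conjugation-invariance by order — order 1: 1/1 normal; order 2: 1/19 normal; order 3: 1/1 normal; order 4: 0/9 normal; order 6: 1/7 normal; order 9: 1/1 normal; order 12: 0/3 normal; order 18: 3/3 normal; order 36: 1/1 normal.
Total normal subgroups: 9.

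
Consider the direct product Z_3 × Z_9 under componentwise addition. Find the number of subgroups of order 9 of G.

4

|G| = 27 and 9 | 27, so subgroups of order 9 are possible by Lagrange.
The subgroups of order 9 are: {(0,0), (0,1), (0,2), (0,3), (0,4), (0,5), (0,6), (0,7), (0,8)}; {(0,0), (0,3), (0,6), (1,0), (1,3), (1,6), (2,0), (2,3), (2,6)}; {(0,0), (0,3), (0,6), (1,1), (1,4), (1,7), (2,2), (2,5), (2,8)}; {(0,0), (0,3), (0,6), (1,2), (1,5), (1,8), (2,1), (2,4), (2,7)}.
So G has 4 subgroups of order 9.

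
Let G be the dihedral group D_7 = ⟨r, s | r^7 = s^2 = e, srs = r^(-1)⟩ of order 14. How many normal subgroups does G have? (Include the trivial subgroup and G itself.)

3

G has 10 subgroups. Checking conjugation-invariance by order — order 1: 1/1 normal; order 2: 0/7 normal; order 7: 1/1 normal; order 14: 1/1 normal.
Total normal subgroups: 3.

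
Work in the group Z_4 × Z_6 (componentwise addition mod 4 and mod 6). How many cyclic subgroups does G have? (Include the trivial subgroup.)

Group the elements of G by the cyclic subgroup they generate; each cyclic subgroup of order d accounts for φ(d) elements.
Cyclic subgroups by order — order 1: 1; order 2: 3; order 3: 1; order 4: 2; order 6: 3; order 12: 2.
Total: 12.

12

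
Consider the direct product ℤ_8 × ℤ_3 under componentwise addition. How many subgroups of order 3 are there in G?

|G| = 24 and 3 | 24, so subgroups of order 3 are possible by Lagrange.
The subgroups of order 3 are: {(0,0), (0,1), (0,2)}.
So G has 1 subgroup of order 3.

1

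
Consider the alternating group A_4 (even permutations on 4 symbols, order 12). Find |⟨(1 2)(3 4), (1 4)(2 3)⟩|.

|⟨(1 2)(3 4)⟩| = 2 and |⟨(1 4)(2 3)⟩| = 2, so |H| is a multiple of lcm(2, 2) = 2 and divides |G| = 12.
Closing under the operation: H = {e, (1 2)(3 4), (1 3)(2 4), (1 4)(2 3)}, so |H| = 4.

4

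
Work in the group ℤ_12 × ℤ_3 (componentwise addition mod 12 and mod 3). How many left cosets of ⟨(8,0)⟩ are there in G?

|⟨(8,0)⟩| = 3 and |G| = 36.
By Lagrange, [G : H] = |G|/|H| = 36/3 = 12.

12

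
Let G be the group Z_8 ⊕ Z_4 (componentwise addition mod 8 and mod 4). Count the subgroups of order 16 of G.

3

|G| = 32 and 16 | 32, so subgroups of order 16 are possible by Lagrange.
The subgroups of order 16 are: {(0,0), (0,1), (0,2), (0,3), (2,0), (2,1), (2,2), (2,3), (4,0), (4,1), (4,2), (4,3), (6,0), (6,1), (6,2), (6,3)}; {(0,0), (0,2), (1,0), (1,2), (2,0), (2,2), (3,0), (3,2), (4,0), (4,2), (5,0), (5,2), (6,0), (6,2), (7,0), (7,2)}; {(0,0), (0,2), (1,1), (1,3), (2,0), (2,2), (3,1), (3,3), (4,0), (4,2), (5,1), (5,3), (6,0), (6,2), (7,1), (7,3)}.
So G has 3 subgroups of order 16.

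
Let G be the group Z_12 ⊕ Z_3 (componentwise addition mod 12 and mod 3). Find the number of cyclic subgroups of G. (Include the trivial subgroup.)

Each element a generates a cyclic subgroup ⟨a⟩; distinct elements may generate the same one (a cyclic group of order d has φ(d) generators).
Cyclic subgroups by order — order 1: 1; order 2: 1; order 3: 4; order 4: 1; order 6: 4; order 12: 4.
Total: 15.

15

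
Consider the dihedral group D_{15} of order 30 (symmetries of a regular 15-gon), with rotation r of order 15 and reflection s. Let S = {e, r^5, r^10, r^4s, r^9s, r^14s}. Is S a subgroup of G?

Yes

|S| = 6 divides |G| = 30, consistent with Lagrange.
S contains the identity, every element's inverse is in S, and S is closed under ·: it is a subgroup.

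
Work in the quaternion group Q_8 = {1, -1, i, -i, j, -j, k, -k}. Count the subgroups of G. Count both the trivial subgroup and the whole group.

6

|G| = 8, so by Lagrange every subgroup order divides 8. Divisors: 1, 2, 4, 8.
Subgroups by order — order 1: 1; order 2: 1; order 4: 3; order 8: 1.
Total: 1 + 1 + 3 + 1 = 6.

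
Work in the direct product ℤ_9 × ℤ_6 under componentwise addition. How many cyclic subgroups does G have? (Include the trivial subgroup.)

A cyclic subgroup of order d is generated by each of its φ(d) elements of order d, so the cyclic subgroups of order d number (#elements of order d)/φ(d).
Cyclic subgroups by order — order 1: 1; order 2: 1; order 3: 4; order 6: 4; order 9: 3; order 18: 3.
Total: 16.

16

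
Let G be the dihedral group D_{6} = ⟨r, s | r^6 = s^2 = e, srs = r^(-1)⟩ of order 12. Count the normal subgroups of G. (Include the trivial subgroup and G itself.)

7

G has 16 subgroups. Checking conjugation-invariance by order — order 1: 1/1 normal; order 2: 1/7 normal; order 3: 1/1 normal; order 4: 0/3 normal; order 6: 3/3 normal; order 12: 1/1 normal.
Total normal subgroups: 7.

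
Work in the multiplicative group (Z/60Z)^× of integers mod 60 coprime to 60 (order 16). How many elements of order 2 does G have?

7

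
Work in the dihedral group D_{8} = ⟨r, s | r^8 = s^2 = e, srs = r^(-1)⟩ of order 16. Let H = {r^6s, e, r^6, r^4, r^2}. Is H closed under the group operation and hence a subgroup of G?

|H| = 5 does not divide |G| = 16, so by Lagrange H is not a subgroup.

No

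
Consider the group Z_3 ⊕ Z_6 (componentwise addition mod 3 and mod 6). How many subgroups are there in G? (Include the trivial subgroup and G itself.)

12

|G| = 18, so by Lagrange every subgroup order divides 18. Divisors: 1, 2, 3, 6, 9, 18.
Subgroups by order — order 1: 1; order 2: 1; order 3: 4; order 6: 4; order 9: 1; order 18: 1.
Total: 1 + 1 + 4 + 4 + 1 + 1 = 12.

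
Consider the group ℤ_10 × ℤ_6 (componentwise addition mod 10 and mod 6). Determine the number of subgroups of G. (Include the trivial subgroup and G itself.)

20

|G| = 60, so by Lagrange every subgroup order divides 60. Divisors: 1, 2, 3, 4, 5, 6, 10, 12, 15, 20, 30, 60.
Subgroups by order — order 1: 1; order 2: 3; order 3: 1; order 4: 1; order 5: 1; order 6: 3; order 10: 3; order 12: 1; order 15: 1; order 20: 1; order 30: 3; order 60: 1.
Total: 1 + 3 + 1 + 1 + 1 + 3 + 3 + 1 + 1 + 1 + 3 + 1 = 20.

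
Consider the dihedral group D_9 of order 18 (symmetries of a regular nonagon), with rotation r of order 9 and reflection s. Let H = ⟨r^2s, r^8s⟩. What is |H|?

|⟨r^2s⟩| = 2 and |⟨r^8s⟩| = 2, so |H| is a multiple of lcm(2, 2) = 2 and divides |G| = 18.
Closing under the operation: H = {e, r^3, r^6, r^2s, r^5s, r^8s}, so |H| = 6.

6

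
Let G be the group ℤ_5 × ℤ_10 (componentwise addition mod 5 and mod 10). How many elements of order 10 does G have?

24

An element (a,b) has order lcm(ord(a), ord(b)); count pairs with lcm equal to 10.
Enumerating gives 24 such elements.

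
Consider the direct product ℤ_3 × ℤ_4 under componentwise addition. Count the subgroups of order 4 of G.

|G| = 12 and 4 | 12, so subgroups of order 4 are possible by Lagrange.
The subgroups of order 4 are: {(0,0), (0,1), (0,2), (0,3)}.
So G has 1 subgroup of order 4.

1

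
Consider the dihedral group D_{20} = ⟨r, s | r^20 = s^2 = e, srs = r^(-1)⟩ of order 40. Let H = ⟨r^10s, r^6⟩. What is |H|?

20

|⟨r^10s⟩| = 2 and |⟨r^6⟩| = 10, so |H| is a multiple of lcm(2, 10) = 10 and divides |G| = 40.
Closing under the operation: H = {e, r^2, r^4, r^6, r^8, r^10, r^12, r^14, r^16, r^18, s, r^2s, r^4s, r^6s, r^8s, r^10s, r^12s, r^14s, r^16s, r^18s}, so |H| = 20.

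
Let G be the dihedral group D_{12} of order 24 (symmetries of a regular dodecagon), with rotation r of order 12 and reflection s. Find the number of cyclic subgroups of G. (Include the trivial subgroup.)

18

Group the elements of G by the cyclic subgroup they generate; each cyclic subgroup of order d accounts for φ(d) elements.
Cyclic subgroups by order — order 1: 1; order 2: 13; order 3: 1; order 4: 1; order 6: 1; order 12: 1.
Total: 18.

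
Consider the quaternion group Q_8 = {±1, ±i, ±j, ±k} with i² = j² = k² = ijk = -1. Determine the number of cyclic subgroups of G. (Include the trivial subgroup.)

5

A cyclic subgroup of order d is generated by each of its φ(d) elements of order d, so the cyclic subgroups of order d number (#elements of order d)/φ(d).
Cyclic subgroups by order — order 1: 1; order 2: 1; order 4: 3.
Total: 5.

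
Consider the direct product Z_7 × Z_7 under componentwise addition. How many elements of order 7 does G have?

48

An element (a,b) has order lcm(ord(a), ord(b)); count pairs with lcm equal to 7.
Enumerating gives 48 such elements.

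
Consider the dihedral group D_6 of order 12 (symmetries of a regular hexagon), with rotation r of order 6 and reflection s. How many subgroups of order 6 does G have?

|G| = 12 and 6 | 12, so subgroups of order 6 are possible by Lagrange.
The subgroups of order 6 are: {e, r, r^2, r^3, r^4, r^5}; {e, r^2, r^4, s, r^2s, r^4s}; {e, r^2, r^4, rs, r^3s, r^5s}.
So G has 3 subgroups of order 6.

3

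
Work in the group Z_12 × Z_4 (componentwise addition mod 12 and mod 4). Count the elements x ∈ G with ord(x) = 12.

24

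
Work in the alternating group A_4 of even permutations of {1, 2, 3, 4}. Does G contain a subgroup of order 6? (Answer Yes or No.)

6 | 12, so Lagrange does not rule it out; but checking all subgroups of G, none has order 6.
(A_4 is the standard example that the converse of Lagrange fails.)

No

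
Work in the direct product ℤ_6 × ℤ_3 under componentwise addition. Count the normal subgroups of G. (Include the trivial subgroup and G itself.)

G is abelian, so every subgroup is normal.
G has 12 subgroups in total, hence 12 normal subgroups.

12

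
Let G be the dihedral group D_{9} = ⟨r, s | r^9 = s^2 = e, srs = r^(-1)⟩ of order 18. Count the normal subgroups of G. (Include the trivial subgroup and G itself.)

4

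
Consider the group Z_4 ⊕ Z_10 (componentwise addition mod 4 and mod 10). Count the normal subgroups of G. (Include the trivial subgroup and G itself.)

16

G is abelian, so every subgroup is normal.
G has 16 subgroups in total, hence 16 normal subgroups.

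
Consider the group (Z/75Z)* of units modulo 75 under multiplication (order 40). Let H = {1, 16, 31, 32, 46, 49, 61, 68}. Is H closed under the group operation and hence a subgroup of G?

No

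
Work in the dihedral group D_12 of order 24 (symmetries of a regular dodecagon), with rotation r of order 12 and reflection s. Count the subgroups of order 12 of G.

3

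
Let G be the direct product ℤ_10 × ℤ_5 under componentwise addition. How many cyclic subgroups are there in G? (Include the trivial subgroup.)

14

Group the elements of G by the cyclic subgroup they generate; each cyclic subgroup of order d accounts for φ(d) elements.
Cyclic subgroups by order — order 1: 1; order 2: 1; order 5: 6; order 10: 6.
Total: 14.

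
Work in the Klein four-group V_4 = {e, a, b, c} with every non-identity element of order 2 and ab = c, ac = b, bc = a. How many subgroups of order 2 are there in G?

3

|G| = 4 and 2 | 4, so subgroups of order 2 are possible by Lagrange.
The subgroups of order 2 are: {e, a}; {e, b}; {e, c}.
So G has 3 subgroups of order 2.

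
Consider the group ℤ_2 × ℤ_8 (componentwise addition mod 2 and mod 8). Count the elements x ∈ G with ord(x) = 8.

8

An element (a,b) has order lcm(ord(a), ord(b)); count pairs with lcm equal to 8.
Enumerating gives 8 such elements.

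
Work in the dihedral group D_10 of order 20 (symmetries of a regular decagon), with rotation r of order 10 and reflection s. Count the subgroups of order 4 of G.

|G| = 20 and 4 | 20, so subgroups of order 4 are possible by Lagrange.
The subgroups of order 4 are: {e, r^5, r^2s, r^7s}; {e, r^5, r^3s, r^8s}; {e, r^5, r^4s, r^9s}; {e, r^5, s, r^5s}; … (5 in all).
So G has 5 subgroups of order 4.

5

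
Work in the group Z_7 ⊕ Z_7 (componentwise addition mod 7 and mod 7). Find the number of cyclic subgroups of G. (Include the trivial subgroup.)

9

Each element a generates a cyclic subgroup ⟨a⟩; distinct elements may generate the same one (a cyclic group of order d has φ(d) generators).
Cyclic subgroups by order — order 1: 1; order 7: 8.
Total: 9.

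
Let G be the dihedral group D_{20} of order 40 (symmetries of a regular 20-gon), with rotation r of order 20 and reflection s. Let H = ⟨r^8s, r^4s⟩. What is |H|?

|⟨r^8s⟩| = 2 and |⟨r^4s⟩| = 2, so |H| is a multiple of lcm(2, 2) = 2 and divides |G| = 40.
Closing under the operation: H = {e, r^4, r^8, r^12, r^16, s, r^4s, r^8s, r^12s, r^16s}, so |H| = 10.

10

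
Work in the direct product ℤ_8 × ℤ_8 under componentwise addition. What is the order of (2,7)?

8

The order of (2,7) in Z_8 × Z_8 is lcm(ord(2) in Z_8, ord(7) in Z_8).
ord(2) = 4 and ord(7) = 8, so |⟨(2,7)⟩| = lcm(4, 8) = 8.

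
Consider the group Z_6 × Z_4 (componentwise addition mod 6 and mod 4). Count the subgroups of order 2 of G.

3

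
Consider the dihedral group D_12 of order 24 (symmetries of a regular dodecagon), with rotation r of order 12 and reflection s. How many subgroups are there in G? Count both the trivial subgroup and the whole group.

34

|G| = 24, so by Lagrange every subgroup order divides 24. Divisors: 1, 2, 3, 4, 6, 8, 12, 24.
Subgroups by order — order 1: 1; order 2: 13; order 3: 1; order 4: 7; order 6: 5; order 8: 3; order 12: 3; order 24: 1.
Total: 1 + 13 + 1 + 7 + 5 + 3 + 3 + 1 = 34.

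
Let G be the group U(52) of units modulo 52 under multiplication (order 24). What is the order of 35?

6

Compute successive powers of 35 mod 52: 35, 29, 27, 9, 3, 1; 35^6 ≡ 1 (mod 52).
So |⟨35⟩| = 6.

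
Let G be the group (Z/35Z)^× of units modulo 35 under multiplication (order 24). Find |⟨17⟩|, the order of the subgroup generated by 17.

Compute successive powers of 17 mod 35: 17, 9, 13, 11, 12, 29, 3, 16, …; 17^12 ≡ 1 (mod 35).
So |⟨17⟩| = 12.

12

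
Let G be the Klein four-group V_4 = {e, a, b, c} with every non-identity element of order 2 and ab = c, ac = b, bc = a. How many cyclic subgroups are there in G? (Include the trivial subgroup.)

Group the elements of G by the cyclic subgroup they generate; each cyclic subgroup of order d accounts for φ(d) elements.
Cyclic subgroups by order — order 1: 1; order 2: 3.
Total: 4.

4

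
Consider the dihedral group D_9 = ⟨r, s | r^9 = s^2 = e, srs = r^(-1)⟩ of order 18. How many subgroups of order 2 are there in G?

|G| = 18 and 2 | 18, so subgroups of order 2 are possible by Lagrange.
The subgroups of order 2 are: {e, r^2s}; {e, r^3s}; {e, r^4s}; {e, r^5s}; … (9 in all).
So G has 9 subgroups of order 2.

9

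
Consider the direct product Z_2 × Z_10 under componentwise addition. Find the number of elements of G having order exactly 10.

12

An element (a,b) has order lcm(ord(a), ord(b)); count pairs with lcm equal to 10.
Enumerating gives 12 such elements.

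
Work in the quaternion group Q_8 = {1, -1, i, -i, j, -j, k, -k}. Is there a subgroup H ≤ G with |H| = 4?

4 | 8. A subgroup of order 4 is {1, -1, i, -i}.

Yes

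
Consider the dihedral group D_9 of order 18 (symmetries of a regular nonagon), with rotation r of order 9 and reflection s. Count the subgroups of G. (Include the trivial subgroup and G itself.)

|G| = 18, so by Lagrange every subgroup order divides 18. Divisors: 1, 2, 3, 6, 9, 18.
Subgroups by order — order 1: 1; order 2: 9; order 3: 1; order 6: 3; order 9: 1; order 18: 1.
Total: 1 + 9 + 1 + 3 + 1 + 1 = 16.

16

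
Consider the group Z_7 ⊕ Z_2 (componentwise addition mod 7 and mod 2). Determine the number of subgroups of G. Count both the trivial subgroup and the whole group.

|G| = 14, so by Lagrange every subgroup order divides 14. Divisors: 1, 2, 7, 14.
Subgroups by order — order 1: 1; order 2: 1; order 7: 1; order 14: 1.
Total: 1 + 1 + 1 + 1 = 4.

4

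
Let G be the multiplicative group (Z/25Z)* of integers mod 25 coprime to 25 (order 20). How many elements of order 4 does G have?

The elements of order 4 are: 7, 18.
That's 2.

2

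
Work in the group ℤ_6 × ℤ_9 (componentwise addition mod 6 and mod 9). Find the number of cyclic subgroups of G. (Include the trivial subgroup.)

A cyclic subgroup of order d is generated by each of its φ(d) elements of order d, so the cyclic subgroups of order d number (#elements of order d)/φ(d).
Cyclic subgroups by order — order 1: 1; order 2: 1; order 3: 4; order 6: 4; order 9: 3; order 18: 3.
Total: 16.

16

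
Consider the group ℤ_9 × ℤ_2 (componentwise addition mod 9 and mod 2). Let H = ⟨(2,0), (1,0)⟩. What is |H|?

9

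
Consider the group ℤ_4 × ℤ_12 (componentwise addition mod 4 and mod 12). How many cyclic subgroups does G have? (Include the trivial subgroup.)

20

A cyclic subgroup of order d is generated by each of its φ(d) elements of order d, so the cyclic subgroups of order d number (#elements of order d)/φ(d).
Cyclic subgroups by order — order 1: 1; order 2: 3; order 3: 1; order 4: 6; order 6: 3; order 12: 6.
Total: 20.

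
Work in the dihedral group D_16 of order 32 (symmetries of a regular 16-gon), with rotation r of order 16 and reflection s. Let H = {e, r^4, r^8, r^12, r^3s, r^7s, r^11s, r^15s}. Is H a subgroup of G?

|H| = 8 divides |G| = 32, consistent with Lagrange.
H contains the identity, every element's inverse is in H, and H is closed under ·: it is a subgroup.

Yes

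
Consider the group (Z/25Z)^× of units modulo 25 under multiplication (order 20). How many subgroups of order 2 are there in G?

1

|G| = 20 and 2 | 20, so subgroups of order 2 are possible by Lagrange.
The subgroups of order 2 are: {1, 24}.
So G has 1 subgroup of order 2.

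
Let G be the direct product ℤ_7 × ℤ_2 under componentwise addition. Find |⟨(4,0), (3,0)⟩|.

|⟨(4,0)⟩| = 7 and |⟨(3,0)⟩| = 7, so |H| is a multiple of lcm(7, 7) = 7 and divides |G| = 14.
Closing under the operation: H = {(0,0), (1,0), (2,0), (3,0), (4,0), (5,0), (6,0)}, so |H| = 7.

7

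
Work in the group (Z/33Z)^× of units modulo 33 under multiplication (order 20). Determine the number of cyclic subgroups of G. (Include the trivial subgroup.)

8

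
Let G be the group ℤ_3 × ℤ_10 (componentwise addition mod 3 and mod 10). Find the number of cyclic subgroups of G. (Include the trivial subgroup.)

Each element a generates a cyclic subgroup ⟨a⟩; distinct elements may generate the same one (a cyclic group of order d has φ(d) generators).
Cyclic subgroups by order — order 1: 1; order 2: 1; order 3: 1; order 5: 1; order 6: 1; order 10: 1; order 15: 1; order 30: 1.
Total: 8.

8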